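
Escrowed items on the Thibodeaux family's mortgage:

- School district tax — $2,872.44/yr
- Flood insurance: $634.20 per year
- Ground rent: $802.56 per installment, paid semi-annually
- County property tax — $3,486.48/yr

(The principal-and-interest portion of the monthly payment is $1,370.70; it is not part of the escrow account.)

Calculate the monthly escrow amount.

$716.52

School district tax: $2,872.44/yr
Flood insurance: $634.20/yr
Ground rent: $802.56 × 2 = $1,605.12/yr
County property tax: $3,486.48/yr
Total annual escrow = $8,598.24
Base monthly escrow = $8,598.24 / 12 = $716.52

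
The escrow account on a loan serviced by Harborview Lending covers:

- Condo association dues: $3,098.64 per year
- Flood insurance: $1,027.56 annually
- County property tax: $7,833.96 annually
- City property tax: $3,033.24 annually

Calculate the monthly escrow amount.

Condo association dues — $3,098.64
Flood insurance — $1,027.56
County property tax — $7,833.96
City property tax — $3,033.24
Annual escrow total = $14,993.40
Per month = $14,993.40 / 12 = $1,249.45

$1,249.45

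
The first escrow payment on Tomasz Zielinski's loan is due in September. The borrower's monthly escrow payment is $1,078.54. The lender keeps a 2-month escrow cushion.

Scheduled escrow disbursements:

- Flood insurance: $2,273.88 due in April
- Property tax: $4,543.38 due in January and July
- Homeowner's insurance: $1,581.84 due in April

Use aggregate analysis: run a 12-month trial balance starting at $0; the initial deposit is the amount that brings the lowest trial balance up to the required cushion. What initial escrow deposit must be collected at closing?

Cushion = 2 × $1,078.54 = $2,157.08
Trial balance (start $0, +$1,078.54 each month, − disbursements):
  Sep: +$1,078.54 → $1,078.54
  Oct: +$1,078.54 → $2,157.08
  Nov: +$1,078.54 → $3,235.62
  Dec: +$1,078.54 → $4,314.16
  Jan: +$1,078.54 − $4,543.38 → $849.32
  Feb: +$1,078.54 → $1,927.86
  Mar: +$1,078.54 → $3,006.40
  Apr: +$1,078.54 − $3,855.72 → $229.22
  May: +$1,078.54 → $1,307.76
  Jun: +$1,078.54 → $2,386.30
  Jul: +$1,078.54 − $4,543.38 → -$1,078.54
  Aug: +$1,078.54 → $0.00
Lowest trial balance = -$1,078.54 (Jul)
Initial deposit = cushion − low point = $2,157.08 − (-$1,078.54) = $3,235.62

$3,235.62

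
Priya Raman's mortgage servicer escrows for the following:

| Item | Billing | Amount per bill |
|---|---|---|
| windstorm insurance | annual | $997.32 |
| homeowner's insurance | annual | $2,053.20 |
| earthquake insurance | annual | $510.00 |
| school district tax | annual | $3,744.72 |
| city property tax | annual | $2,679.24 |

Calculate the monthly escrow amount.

Windstorm insurance: $997.32/yr
Homeowner's insurance: $2,053.20/yr
Earthquake insurance: $510.00/yr
School district tax: $3,744.72/yr
City property tax: $2,679.24/yr
Annual escrow total = $997.32 + $2,053.20 + $510.00 + $3,744.72 + $2,679.24 = $9,984.48
Base monthly escrow = $9,984.48 ÷ 12 = $832.04

$832.04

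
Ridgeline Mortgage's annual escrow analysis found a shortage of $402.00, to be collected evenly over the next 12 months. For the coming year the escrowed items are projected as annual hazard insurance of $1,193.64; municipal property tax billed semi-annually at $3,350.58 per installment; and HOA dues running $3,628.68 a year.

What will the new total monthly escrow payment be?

$993.79

Hazard insurance — $1,193.64 annually
Municipal property tax — $3,350.58 × 2 = $6,701.16 annually
HOA dues — $3,628.68 annually
Combined annual = $11,523.48
Monthly = $11,523.48 ÷ 12 = $960.29
Shortage per month = $402.00 / 12 = $33.50
Adjusted monthly = $960.29 + $33.50 = $993.79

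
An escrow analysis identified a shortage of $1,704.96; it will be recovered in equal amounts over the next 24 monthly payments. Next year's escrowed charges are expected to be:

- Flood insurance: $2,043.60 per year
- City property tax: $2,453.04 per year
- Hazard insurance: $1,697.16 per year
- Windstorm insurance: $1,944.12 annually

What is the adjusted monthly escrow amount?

$749.20

Flood insurance = $2,043.60
City property tax = $2,453.04
Hazard insurance = $1,697.16
Windstorm insurance = $1,944.12
Annual escrow total = $2,043.60 + $2,453.04 + $1,697.16 + $1,944.12 = $8,137.92
Monthly = $8,137.92 / 12 = $678.16
Shortage per month = $1,704.96 ÷ 24 = $71.04
Adjusted monthly = $678.16 + $71.04 = $749.20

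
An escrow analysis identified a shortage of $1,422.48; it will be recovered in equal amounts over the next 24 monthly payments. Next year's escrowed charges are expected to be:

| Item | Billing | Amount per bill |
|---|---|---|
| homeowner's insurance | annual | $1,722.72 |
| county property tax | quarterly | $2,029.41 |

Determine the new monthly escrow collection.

$879.30

Homeowner's insurance = $1,722.72 annually
County property tax = $2,029.41 × 4 = $8,117.64 annually
Combined annual = $1,722.72 + $8,117.64 = $9,840.36
Monthly escrow = $9,840.36 ÷ 12 = $820.03
Shortage per month = $1,422.48 ÷ 24 = $59.27
Adjusted monthly = $820.03 + $59.27 = $879.30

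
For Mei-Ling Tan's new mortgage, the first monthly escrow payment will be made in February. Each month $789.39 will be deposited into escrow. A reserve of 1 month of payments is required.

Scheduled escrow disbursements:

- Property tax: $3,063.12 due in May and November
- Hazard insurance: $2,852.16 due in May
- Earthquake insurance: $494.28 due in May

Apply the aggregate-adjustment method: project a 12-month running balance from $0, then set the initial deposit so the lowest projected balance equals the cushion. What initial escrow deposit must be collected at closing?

$4,041.39

Cushion = 1 × $789.39 = $789.39
Trial balance (start $0, +$789.39 each month, − disbursements):
  Feb: +$789.39 → $789.39
  Mar: +$789.39 → $1,578.78
  Apr: +$789.39 → $2,368.17
  May: +$789.39 − $6,409.56 → -$3,252.00
  Jun: +$789.39 → -$2,462.61
  Jul: +$789.39 → -$1,673.22
  Aug: +$789.39 → -$883.83
  Sep: +$789.39 → -$94.44
  Oct: +$789.39 → $694.95
  Nov: +$789.39 − $3,063.12 → -$1,578.78
  Dec: +$789.39 → -$789.39
  Jan: +$789.39 → $0.00
Lowest trial balance = -$3,252.00 (May)
Initial deposit = cushion − low point = $789.39 − (-$3,252.00) = $4,041.39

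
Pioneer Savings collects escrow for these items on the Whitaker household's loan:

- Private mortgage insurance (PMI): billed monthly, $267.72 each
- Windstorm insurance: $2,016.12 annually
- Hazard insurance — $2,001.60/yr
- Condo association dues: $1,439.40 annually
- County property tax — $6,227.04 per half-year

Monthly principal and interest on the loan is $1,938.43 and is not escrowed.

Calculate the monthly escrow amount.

Private mortgage insurance (PMI) — $267.72 × 12 = $3,212.64
Windstorm insurance — $2,016.12
Hazard insurance — $2,001.60
Condo association dues — $1,439.40
County property tax — $6,227.04 × 2 = $12,454.08
Total annual escrow = $21,123.84
Per month = $21,123.84 / 12 = $1,760.32

$1,760.32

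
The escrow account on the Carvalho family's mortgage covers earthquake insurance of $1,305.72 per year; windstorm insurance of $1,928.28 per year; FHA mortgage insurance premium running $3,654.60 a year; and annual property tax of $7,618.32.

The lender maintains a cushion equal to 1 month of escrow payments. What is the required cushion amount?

$1,208.91

Earthquake insurance = $1,305.72 per year
Windstorm insurance = $1,928.28 per year
FHA mortgage insurance premium = $3,654.60 per year
Property tax = $7,618.32 per year
Yearly total = $1,305.72 + $1,928.28 + $3,654.60 + $7,618.32 = $14,506.92
Monthly = $14,506.92 / 12 = $1,208.91
Cushion = 1 × $1,208.91 = $1,208.91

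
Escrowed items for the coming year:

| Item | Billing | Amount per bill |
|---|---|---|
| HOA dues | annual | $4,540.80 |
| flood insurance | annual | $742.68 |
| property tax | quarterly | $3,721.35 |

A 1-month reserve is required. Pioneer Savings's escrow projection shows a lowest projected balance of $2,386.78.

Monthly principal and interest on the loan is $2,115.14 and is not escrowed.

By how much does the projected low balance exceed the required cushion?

HOA dues — $4,540.80 per year
Flood insurance — $742.68 per year
Property tax — $3,721.35 × 4 = $14,885.40 per year
Yearly total = $20,168.88
Per month = $20,168.88 ÷ 12 = $1,680.74
Required cushion = 1 × $1,680.74 = $1,680.74
Excess over cushion: $2,386.78 − $1,680.74 = $706.04

$706.04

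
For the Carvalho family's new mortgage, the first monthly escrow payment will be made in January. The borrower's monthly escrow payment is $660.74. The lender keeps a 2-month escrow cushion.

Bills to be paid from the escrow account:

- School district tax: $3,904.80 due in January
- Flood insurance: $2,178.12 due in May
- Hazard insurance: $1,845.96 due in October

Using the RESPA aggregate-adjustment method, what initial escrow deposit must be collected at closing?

Cushion = 2 × $660.74 = $1,321.48
Trial balance (start $0, +$660.74 each month, − disbursements):
  Jan: +$660.74 − $3,904.80 → -$3,244.06
  Feb: +$660.74 → -$2,583.32
  Mar: +$660.74 → -$1,922.58
  Apr: +$660.74 → -$1,261.84
  May: +$660.74 − $2,178.12 → -$2,779.22
  Jun: +$660.74 → -$2,118.48
  Jul: +$660.74 → -$1,457.74
  Aug: +$660.74 → -$797.00
  Sep: +$660.74 → -$136.26
  Oct: +$660.74 − $1,845.96 → -$1,321.48
  Nov: +$660.74 → -$660.74
  Dec: +$660.74 → $0.00
Lowest trial balance = -$3,244.06 (Jan)
Initial deposit = cushion − low point = $1,321.48 − (-$3,244.06) = $4,565.54

$4,565.54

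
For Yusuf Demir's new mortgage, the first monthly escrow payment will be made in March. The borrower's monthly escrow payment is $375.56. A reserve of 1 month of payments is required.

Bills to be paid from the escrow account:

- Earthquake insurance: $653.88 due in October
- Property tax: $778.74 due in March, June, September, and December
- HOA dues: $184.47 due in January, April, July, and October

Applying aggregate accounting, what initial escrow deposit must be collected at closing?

$942.21

Cushion = 1 × $375.56 = $375.56
Trial balance (start $0, +$375.56 each month, − disbursements):
  Mar: +$375.56 − $778.74 → -$403.18
  Apr: +$375.56 − $184.47 → -$212.09
  May: +$375.56 → $163.47
  Jun: +$375.56 − $778.74 → -$239.71
  Jul: +$375.56 − $184.47 → -$48.62
  Aug: +$375.56 → $326.94
  Sep: +$375.56 − $778.74 → -$76.24
  Oct: +$375.56 − $838.35 → -$539.03
  Nov: +$375.56 → -$163.47
  Dec: +$375.56 − $778.74 → -$566.65
  Jan: +$375.56 − $184.47 → -$375.56
  Feb: +$375.56 → $0.00
Lowest trial balance = -$566.65 (Dec)
Initial deposit = cushion − low point = $375.56 − (-$566.65) = $942.21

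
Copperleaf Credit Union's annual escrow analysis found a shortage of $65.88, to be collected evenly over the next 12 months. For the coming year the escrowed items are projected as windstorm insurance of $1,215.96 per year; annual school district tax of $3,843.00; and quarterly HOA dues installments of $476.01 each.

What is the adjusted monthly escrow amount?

$585.74

Windstorm insurance = $1,215.96
School district tax = $3,843.00
HOA dues = $476.01 × 4 = $1,904.04
Yearly total = $6,963.00
Per month = $6,963.00 / 12 = $580.25
Shortage spread = $65.88 ÷ 12 = $5.49/mo
Adjusted monthly = $580.25 + $5.49 = $585.74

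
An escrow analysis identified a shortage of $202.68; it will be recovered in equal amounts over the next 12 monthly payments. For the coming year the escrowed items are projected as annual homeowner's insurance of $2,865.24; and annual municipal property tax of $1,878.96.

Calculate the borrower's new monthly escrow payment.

$412.24

Homeowner's insurance — $2,865.24 per year
Municipal property tax — $1,878.96 per year
Total per year = $4,744.20
Monthly escrow = $4,744.20 ÷ 12 = $395.35
Shortage per month = $202.68 / 12 = $16.89
New monthly escrow = $395.35 + $16.89 = $412.24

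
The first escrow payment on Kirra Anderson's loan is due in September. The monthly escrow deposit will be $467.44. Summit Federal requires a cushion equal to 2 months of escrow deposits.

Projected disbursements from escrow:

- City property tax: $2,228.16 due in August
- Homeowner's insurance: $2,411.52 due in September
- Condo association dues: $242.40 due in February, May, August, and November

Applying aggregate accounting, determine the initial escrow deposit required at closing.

Cushion = 2 × $467.44 = $934.88
Trial balance (start $0, +$467.44 each month, − disbursements):
  Sep: +$467.44 − $2,411.52 → -$1,944.08
  Oct: +$467.44 → -$1,476.64
  Nov: +$467.44 − $242.40 → -$1,251.60
  Dec: +$467.44 → -$784.16
  Jan: +$467.44 → -$316.72
  Feb: +$467.44 − $242.40 → -$91.68
  Mar: +$467.44 → $375.76
  Apr: +$467.44 → $843.20
  May: +$467.44 − $242.40 → $1,068.24
  Jun: +$467.44 → $1,535.68
  Jul: +$467.44 → $2,003.12
  Aug: +$467.44 − $2,470.56 → $0.00
Lowest trial balance = -$1,944.08 (Sep)
Initial deposit = cushion − low point = $934.88 − (-$1,944.08) = $2,878.96

$2,878.96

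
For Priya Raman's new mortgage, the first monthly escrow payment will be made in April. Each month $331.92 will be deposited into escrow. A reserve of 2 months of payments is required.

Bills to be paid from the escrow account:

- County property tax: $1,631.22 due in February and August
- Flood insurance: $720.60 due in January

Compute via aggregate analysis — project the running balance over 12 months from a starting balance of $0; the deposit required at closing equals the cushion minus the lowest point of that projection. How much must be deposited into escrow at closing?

Cushion = 2 × $331.92 = $663.84
Trial balance (start $0, +$331.92 each month, − disbursements):
  Apr: +$331.92 → $331.92
  May: +$331.92 → $663.84
  Jun: +$331.92 → $995.76
  Jul: +$331.92 → $1,327.68
  Aug: +$331.92 − $1,631.22 → $28.38
  Sep: +$331.92 → $360.30
  Oct: +$331.92 → $692.22
  Nov: +$331.92 → $1,024.14
  Dec: +$331.92 → $1,356.06
  Jan: +$331.92 − $720.60 → $967.38
  Feb: +$331.92 − $1,631.22 → -$331.92
  Mar: +$331.92 → $0.00
Lowest trial balance = -$331.92 (Feb)
Initial deposit = cushion − low point = $663.84 − (-$331.92) = $995.76

$995.76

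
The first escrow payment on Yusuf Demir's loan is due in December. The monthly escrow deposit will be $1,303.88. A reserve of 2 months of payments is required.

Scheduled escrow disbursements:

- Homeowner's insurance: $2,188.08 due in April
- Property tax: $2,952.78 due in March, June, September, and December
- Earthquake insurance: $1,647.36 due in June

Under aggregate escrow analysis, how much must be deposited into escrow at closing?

Cushion = 2 × $1,303.88 = $2,607.76
Trial balance (start $0, +$1,303.88 each month, − disbursements):
  Dec: +$1,303.88 − $2,952.78 → -$1,648.90
  Jan: +$1,303.88 → -$345.02
  Feb: +$1,303.88 → $958.86
  Mar: +$1,303.88 − $2,952.78 → -$690.04
  Apr: +$1,303.88 − $2,188.08 → -$1,574.24
  May: +$1,303.88 → -$270.36
  Jun: +$1,303.88 − $4,600.14 → -$3,566.62
  Jul: +$1,303.88 → -$2,262.74
  Aug: +$1,303.88 → -$958.86
  Sep: +$1,303.88 − $2,952.78 → -$2,607.76
  Oct: +$1,303.88 → -$1,303.88
  Nov: +$1,303.88 → $0.00
Lowest trial balance = -$3,566.62 (Jun)
Initial deposit = cushion − low point = $2,607.76 − (-$3,566.62) = $6,174.38

$6,174.38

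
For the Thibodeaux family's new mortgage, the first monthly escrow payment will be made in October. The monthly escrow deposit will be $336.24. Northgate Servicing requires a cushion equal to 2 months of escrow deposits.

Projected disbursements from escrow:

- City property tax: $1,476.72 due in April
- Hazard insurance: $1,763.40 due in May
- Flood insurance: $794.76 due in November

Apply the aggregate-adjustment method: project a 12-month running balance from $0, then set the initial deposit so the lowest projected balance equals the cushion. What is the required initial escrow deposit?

Cushion = 2 × $336.24 = $672.48
Trial balance (start $0, +$336.24 each month, − disbursements):
  Oct: +$336.24 → $336.24
  Nov: +$336.24 − $794.76 → -$122.28
  Dec: +$336.24 → $213.96
  Jan: +$336.24 → $550.20
  Feb: +$336.24 → $886.44
  Mar: +$336.24 → $1,222.68
  Apr: +$336.24 − $1,476.72 → $82.20
  May: +$336.24 − $1,763.40 → -$1,344.96
  Jun: +$336.24 → -$1,008.72
  Jul: +$336.24 → -$672.48
  Aug: +$336.24 → -$336.24
  Sep: +$336.24 → $0.00
Lowest trial balance = -$1,344.96 (May)
Initial deposit = cushion − low point = $672.48 − (-$1,344.96) = $2,017.44

$2,017.44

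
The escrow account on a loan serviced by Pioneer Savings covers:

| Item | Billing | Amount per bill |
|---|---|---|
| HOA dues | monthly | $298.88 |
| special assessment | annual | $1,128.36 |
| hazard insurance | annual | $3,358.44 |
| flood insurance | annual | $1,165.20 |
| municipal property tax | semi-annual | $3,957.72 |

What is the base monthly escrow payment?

$1,429.50

HOA dues: $298.88 × 12 = $3,586.56 annually
Special assessment: $1,128.36 annually
Hazard insurance: $3,358.44 annually
Flood insurance: $1,165.20 annually
Municipal property tax: $3,957.72 × 2 = $7,915.44 annually
Yearly total = $3,586.56 + $1,128.36 + $3,358.44 + $1,165.20 + $7,915.44 = $17,154.00
Monthly = $17,154.00 ÷ 12 = $1,429.50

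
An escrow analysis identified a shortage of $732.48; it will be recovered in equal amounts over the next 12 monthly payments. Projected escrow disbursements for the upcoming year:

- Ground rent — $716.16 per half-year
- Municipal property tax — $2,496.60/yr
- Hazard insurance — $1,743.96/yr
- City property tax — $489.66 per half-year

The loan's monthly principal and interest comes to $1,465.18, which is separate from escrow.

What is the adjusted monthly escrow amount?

Ground rent: $716.16 × 2 = $1,432.32 per year
Municipal property tax: $2,496.60 per year
Hazard insurance: $1,743.96 per year
City property tax: $489.66 × 2 = $979.32 per year
Total per year = $1,432.32 + $2,496.60 + $1,743.96 + $979.32 = $6,652.20
Monthly = $6,652.20 ÷ 12 = $554.35
Shortage per month = $732.48 ÷ 12 = $61.04
Adjusted monthly = $554.35 + $61.04 = $615.39

$615.39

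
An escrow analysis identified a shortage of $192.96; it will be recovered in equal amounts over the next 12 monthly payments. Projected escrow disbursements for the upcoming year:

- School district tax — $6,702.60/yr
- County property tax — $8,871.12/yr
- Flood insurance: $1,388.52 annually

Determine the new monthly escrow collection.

$1,429.60

School district tax — $6,702.60
County property tax — $8,871.12
Flood insurance — $1,388.52
Combined annual = $6,702.60 + $8,871.12 + $1,388.52 = $16,962.24
Monthly = $16,962.24 / 12 = $1,413.52
Shortage spread = $192.96 / 12 = $16.08/mo
New monthly escrow = $1,413.52 + $16.08 = $1,429.60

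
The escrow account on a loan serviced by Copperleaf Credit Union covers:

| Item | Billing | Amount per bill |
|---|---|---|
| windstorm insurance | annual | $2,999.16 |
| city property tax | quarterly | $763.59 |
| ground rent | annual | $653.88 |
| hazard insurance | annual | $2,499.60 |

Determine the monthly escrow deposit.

$767.25

Windstorm insurance: $2,999.16 per year
City property tax: $763.59 × 4 = $3,054.36 per year
Ground rent: $653.88 per year
Hazard insurance: $2,499.60 per year
Total per year = $9,207.00
Per month = $9,207.00 / 12 = $767.25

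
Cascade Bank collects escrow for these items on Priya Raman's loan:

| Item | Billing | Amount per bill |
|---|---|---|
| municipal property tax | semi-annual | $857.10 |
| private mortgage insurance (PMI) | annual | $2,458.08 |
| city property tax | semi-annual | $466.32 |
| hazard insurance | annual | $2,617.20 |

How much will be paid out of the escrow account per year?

Municipal property tax = $857.10 × 2 = $1,714.20 annually
Private mortgage insurance (PMI) = $2,458.08 annually
City property tax = $466.32 × 2 = $932.64 annually
Hazard insurance = $2,617.20 annually
Total annual escrow = $1,714.20 + $2,458.08 + $932.64 + $2,617.20 = $7,722.12

$7,722.12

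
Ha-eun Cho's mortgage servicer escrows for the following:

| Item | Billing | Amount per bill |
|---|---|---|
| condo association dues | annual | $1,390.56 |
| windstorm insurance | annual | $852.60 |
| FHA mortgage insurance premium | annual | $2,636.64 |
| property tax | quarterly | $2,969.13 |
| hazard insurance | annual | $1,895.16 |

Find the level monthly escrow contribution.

$1,554.29

Condo association dues = $1,390.56 per year
Windstorm insurance = $852.60 per year
FHA mortgage insurance premium = $2,636.64 per year
Property tax = $2,969.13 × 4 = $11,876.52 per year
Hazard insurance = $1,895.16 per year
Annual escrow total = $18,651.48
Base monthly escrow = $18,651.48 ÷ 12 = $1,554.29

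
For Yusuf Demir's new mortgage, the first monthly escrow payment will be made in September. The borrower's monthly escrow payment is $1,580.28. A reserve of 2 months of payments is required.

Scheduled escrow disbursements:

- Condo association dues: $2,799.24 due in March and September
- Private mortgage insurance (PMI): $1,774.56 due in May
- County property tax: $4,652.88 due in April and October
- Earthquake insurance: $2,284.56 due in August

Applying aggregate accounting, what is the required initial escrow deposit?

Cushion = 2 × $1,580.28 = $3,160.56
Trial balance (start $0, +$1,580.28 each month, − disbursements):
  Sep: +$1,580.28 − $2,799.24 → -$1,218.96
  Oct: +$1,580.28 − $4,652.88 → -$4,291.56
  Nov: +$1,580.28 → -$2,711.28
  Dec: +$1,580.28 → -$1,131.00
  Jan: +$1,580.28 → $449.28
  Feb: +$1,580.28 → $2,029.56
  Mar: +$1,580.28 − $2,799.24 → $810.60
  Apr: +$1,580.28 − $4,652.88 → -$2,262.00
  May: +$1,580.28 − $1,774.56 → -$2,456.28
  Jun: +$1,580.28 → -$876.00
  Jul: +$1,580.28 → $704.28
  Aug: +$1,580.28 − $2,284.56 → $0.00
Lowest trial balance = -$4,291.56 (Oct)
Initial deposit = cushion − low point = $3,160.56 − (-$4,291.56) = $7,452.12

$7,452.12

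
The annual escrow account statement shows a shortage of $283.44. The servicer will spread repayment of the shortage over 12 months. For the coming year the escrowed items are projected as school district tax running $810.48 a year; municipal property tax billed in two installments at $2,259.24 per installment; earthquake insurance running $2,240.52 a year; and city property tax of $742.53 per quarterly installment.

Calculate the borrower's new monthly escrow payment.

School district tax: $810.48/yr
Municipal property tax: $2,259.24 × 2 = $4,518.48/yr
Earthquake insurance: $2,240.52/yr
City property tax: $742.53 × 4 = $2,970.12/yr
Yearly total = $810.48 + $4,518.48 + $2,240.52 + $2,970.12 = $10,539.60
Base monthly escrow = $10,539.60 ÷ 12 = $878.30
Shortage spread = $283.44 / 12 = $23.62/mo
Adjusted monthly = $878.30 + $23.62 = $901.92

$901.92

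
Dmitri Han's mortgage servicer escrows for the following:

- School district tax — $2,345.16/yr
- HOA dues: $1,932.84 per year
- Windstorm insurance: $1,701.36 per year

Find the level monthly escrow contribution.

$498.28

School district tax — $2,345.16 annually
HOA dues — $1,932.84 annually
Windstorm insurance — $1,701.36 annually
Total per year = $5,979.36
Monthly escrow = $5,979.36 ÷ 12 = $498.28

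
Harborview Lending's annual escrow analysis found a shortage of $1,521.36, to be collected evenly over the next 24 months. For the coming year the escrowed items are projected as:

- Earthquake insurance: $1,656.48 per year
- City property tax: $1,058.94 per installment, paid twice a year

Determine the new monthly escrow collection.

Earthquake insurance: $1,656.48/yr
City property tax: $1,058.94 × 2 = $2,117.88/yr
Combined annual = $3,774.36
Monthly = $3,774.36 / 12 = $314.53
Shortage per month = $1,521.36 ÷ 24 = $63.39
New monthly escrow = $314.53 + $63.39 = $377.92

$377.92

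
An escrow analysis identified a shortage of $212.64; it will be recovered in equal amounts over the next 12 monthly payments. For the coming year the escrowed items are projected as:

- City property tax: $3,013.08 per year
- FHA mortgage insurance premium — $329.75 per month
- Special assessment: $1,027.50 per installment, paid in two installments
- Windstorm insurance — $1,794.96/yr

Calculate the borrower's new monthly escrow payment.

City property tax: $3,013.08 annually
FHA mortgage insurance premium: $329.75 × 12 = $3,957.00 annually
Special assessment: $1,027.50 × 2 = $2,055.00 annually
Windstorm insurance: $1,794.96 annually
Yearly total = $10,820.04
Base monthly escrow = $10,820.04 / 12 = $901.67
Shortage per month = $212.64 ÷ 12 = $17.72
New monthly escrow = $901.67 + $17.72 = $919.39

$919.39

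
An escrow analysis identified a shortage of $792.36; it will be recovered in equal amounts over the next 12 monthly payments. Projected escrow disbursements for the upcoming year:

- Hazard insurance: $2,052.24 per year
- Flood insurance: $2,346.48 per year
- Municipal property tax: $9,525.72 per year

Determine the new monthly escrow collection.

$1,226.40

Hazard insurance = $2,052.24/yr
Flood insurance = $2,346.48/yr
Municipal property tax = $9,525.72/yr
Total annual escrow = $2,052.24 + $2,346.48 + $9,525.72 = $13,924.44
Base monthly escrow = $13,924.44 / 12 = $1,160.37
Shortage per month = $792.36 ÷ 12 = $66.03
New monthly escrow = $1,160.37 + $66.03 = $1,226.40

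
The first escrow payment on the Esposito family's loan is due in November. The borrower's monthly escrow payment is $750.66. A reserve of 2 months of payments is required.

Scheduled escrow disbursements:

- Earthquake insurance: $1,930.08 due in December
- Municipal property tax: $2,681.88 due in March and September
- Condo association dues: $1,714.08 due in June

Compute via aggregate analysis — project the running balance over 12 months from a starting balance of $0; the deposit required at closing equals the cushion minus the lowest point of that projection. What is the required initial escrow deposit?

Cushion = 2 × $750.66 = $1,501.32
Trial balance (start $0, +$750.66 each month, − disbursements):
  Nov: +$750.66 → $750.66
  Dec: +$750.66 − $1,930.08 → -$428.76
  Jan: +$750.66 → $321.90
  Feb: +$750.66 → $1,072.56
  Mar: +$750.66 − $2,681.88 → -$858.66
  Apr: +$750.66 → -$108.00
  May: +$750.66 → $642.66
  Jun: +$750.66 − $1,714.08 → -$320.76
  Jul: +$750.66 → $429.90
  Aug: +$750.66 → $1,180.56
  Sep: +$750.66 − $2,681.88 → -$750.66
  Oct: +$750.66 → $0.00
Lowest trial balance = -$858.66 (Mar)
Initial deposit = cushion − low point = $1,501.32 − (-$858.66) = $2,359.98

$2,359.98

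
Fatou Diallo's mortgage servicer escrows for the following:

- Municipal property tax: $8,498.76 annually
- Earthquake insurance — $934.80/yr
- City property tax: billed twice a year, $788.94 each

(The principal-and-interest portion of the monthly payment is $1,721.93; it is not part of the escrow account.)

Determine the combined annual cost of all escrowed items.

Municipal property tax: $8,498.76
Earthquake insurance: $934.80
City property tax: $788.94 × 2 = $1,577.88
Total annual escrow = $8,498.76 + $934.80 + $1,577.88 = $11,011.44

$11,011.44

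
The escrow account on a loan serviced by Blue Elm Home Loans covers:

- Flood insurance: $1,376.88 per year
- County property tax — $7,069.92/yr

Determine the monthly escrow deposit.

$703.90

Flood insurance — $1,376.88 annually
County property tax — $7,069.92 annually
Total annual escrow = $8,446.80
Base monthly escrow = $8,446.80 ÷ 12 = $703.90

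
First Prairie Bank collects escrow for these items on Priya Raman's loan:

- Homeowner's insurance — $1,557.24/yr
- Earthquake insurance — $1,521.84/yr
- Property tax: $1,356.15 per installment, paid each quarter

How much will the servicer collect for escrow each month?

Homeowner's insurance: $1,557.24 annually
Earthquake insurance: $1,521.84 annually
Property tax: $1,356.15 × 4 = $5,424.60 annually
Total annual escrow = $8,503.68
Monthly escrow = $8,503.68 / 12 = $708.64

$708.64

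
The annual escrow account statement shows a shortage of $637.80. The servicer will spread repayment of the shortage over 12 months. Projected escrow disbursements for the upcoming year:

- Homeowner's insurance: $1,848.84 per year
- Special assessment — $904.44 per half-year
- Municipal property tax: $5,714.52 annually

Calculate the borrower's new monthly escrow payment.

$834.17

Homeowner's insurance = $1,848.84 annually
Special assessment = $904.44 × 2 = $1,808.88 annually
Municipal property tax = $5,714.52 annually
Total per year = $1,848.84 + $1,808.88 + $5,714.52 = $9,372.24
Base monthly escrow = $9,372.24 ÷ 12 = $781.02
Monthly shortage recovery: $637.80 ÷ 12 = $53.15
Adjusted monthly = $781.02 + $53.15 = $834.17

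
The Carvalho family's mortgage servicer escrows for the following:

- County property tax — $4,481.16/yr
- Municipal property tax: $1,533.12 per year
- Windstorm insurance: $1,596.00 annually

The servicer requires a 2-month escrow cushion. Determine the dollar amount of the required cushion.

$1,268.38

County property tax — $4,481.16
Municipal property tax — $1,533.12
Windstorm insurance — $1,596.00
Total per year = $7,610.28
Monthly escrow = $7,610.28 / 12 = $634.19
Cushion = 2 × $634.19 = $1,268.38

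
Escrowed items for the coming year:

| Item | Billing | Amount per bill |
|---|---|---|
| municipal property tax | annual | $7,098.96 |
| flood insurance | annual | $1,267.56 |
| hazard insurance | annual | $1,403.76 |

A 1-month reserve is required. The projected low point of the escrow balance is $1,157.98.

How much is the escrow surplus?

Municipal property tax: $7,098.96/yr
Flood insurance: $1,267.56/yr
Hazard insurance: $1,403.76/yr
Annual escrow total = $9,770.28
Base monthly escrow = $9,770.28 / 12 = $814.19
Required cushion = 1 × $814.19 = $814.19
Surplus = $1,157.98 − $814.19 = $343.79

$343.79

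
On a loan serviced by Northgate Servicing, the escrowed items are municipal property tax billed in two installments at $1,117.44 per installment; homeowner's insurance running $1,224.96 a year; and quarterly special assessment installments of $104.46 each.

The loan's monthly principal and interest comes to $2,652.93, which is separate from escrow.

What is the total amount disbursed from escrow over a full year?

$3,877.68

Municipal property tax = $1,117.44 × 2 = $2,234.88
Homeowner's insurance = $1,224.96
Special assessment = $104.46 × 4 = $417.84
Combined annual = $2,234.88 + $1,224.96 + $417.84 = $3,877.68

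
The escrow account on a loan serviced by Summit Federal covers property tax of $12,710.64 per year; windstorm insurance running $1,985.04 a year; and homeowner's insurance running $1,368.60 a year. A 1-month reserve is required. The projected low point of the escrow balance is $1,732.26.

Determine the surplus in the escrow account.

Property tax: $12,710.64 per year
Windstorm insurance: $1,985.04 per year
Homeowner's insurance: $1,368.60 per year
Total per year = $12,710.64 + $1,985.04 + $1,368.60 = $16,064.28
Base monthly escrow = $16,064.28 / 12 = $1,338.69
Cushion = 1 × $1,338.69 = $1,338.69
Excess over cushion: $1,732.26 − $1,338.69 = $393.57

$393.57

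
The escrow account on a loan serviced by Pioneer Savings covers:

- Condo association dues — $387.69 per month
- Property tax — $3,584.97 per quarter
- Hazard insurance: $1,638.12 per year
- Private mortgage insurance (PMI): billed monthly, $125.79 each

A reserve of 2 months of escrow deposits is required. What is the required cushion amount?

$3,689.96

Condo association dues: $387.69 × 12 = $4,652.28
Property tax: $3,584.97 × 4 = $14,339.88
Hazard insurance: $1,638.12
Private mortgage insurance (PMI): $125.79 × 12 = $1,509.48
Total per year = $4,652.28 + $14,339.88 + $1,638.12 + $1,509.48 = $22,139.76
Base monthly escrow = $22,139.76 ÷ 12 = $1,844.98
Reserve = 2 × $1,844.98 = $3,689.96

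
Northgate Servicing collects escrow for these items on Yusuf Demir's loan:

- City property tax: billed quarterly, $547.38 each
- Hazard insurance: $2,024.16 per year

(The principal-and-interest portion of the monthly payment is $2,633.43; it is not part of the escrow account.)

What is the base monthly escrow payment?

City property tax — $547.38 × 4 = $2,189.52
Hazard insurance — $2,024.16
Total annual escrow = $2,189.52 + $2,024.16 = $4,213.68
Per month = $4,213.68 ÷ 12 = $351.14

$351.14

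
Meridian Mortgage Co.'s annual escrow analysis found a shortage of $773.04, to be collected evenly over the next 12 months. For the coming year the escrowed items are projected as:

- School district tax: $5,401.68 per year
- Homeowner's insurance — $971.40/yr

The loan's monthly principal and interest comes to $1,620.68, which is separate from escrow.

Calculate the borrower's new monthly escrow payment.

$595.51

School district tax: $5,401.68 per year
Homeowner's insurance: $971.40 per year
Combined annual = $6,373.08
Monthly = $6,373.08 / 12 = $531.09
Shortage spread = $773.04 / 12 = $64.42/mo
New monthly escrow = $531.09 + $64.42 = $595.51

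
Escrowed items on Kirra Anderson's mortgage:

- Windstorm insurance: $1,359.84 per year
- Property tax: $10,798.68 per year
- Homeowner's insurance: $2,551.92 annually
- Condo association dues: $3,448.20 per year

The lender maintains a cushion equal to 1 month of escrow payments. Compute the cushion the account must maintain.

Windstorm insurance: $1,359.84
Property tax: $10,798.68
Homeowner's insurance: $2,551.92
Condo association dues: $3,448.20
Total annual escrow = $18,158.64
Monthly = $18,158.64 ÷ 12 = $1,513.22
Cushion = 1 × $1,513.22 = $1,513.22

$1,513.22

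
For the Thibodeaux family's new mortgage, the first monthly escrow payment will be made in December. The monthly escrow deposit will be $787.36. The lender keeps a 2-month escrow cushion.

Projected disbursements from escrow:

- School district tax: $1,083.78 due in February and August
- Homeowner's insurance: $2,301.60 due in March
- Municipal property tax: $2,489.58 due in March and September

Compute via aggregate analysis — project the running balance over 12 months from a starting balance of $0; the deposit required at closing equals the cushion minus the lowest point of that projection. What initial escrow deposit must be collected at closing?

Cushion = 2 × $787.36 = $1,574.72
Trial balance (start $0, +$787.36 each month, − disbursements):
  Dec: +$787.36 → $787.36
  Jan: +$787.36 → $1,574.72
  Feb: +$787.36 − $1,083.78 → $1,278.30
  Mar: +$787.36 − $4,791.18 → -$2,725.52
  Apr: +$787.36 → -$1,938.16
  May: +$787.36 → -$1,150.80
  Jun: +$787.36 → -$363.44
  Jul: +$787.36 → $423.92
  Aug: +$787.36 − $1,083.78 → $127.50
  Sep: +$787.36 − $2,489.58 → -$1,574.72
  Oct: +$787.36 → -$787.36
  Nov: +$787.36 → $0.00
Lowest trial balance = -$2,725.52 (Mar)
Initial deposit = cushion − low point = $1,574.72 − (-$2,725.52) = $4,300.24

$4,300.24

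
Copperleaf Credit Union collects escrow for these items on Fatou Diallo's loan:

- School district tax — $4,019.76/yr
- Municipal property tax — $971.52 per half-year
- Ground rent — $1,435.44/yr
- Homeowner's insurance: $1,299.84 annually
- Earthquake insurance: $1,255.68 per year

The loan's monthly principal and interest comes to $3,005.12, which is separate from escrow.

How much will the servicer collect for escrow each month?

$829.48

School district tax = $4,019.76
Municipal property tax = $971.52 × 2 = $1,943.04
Ground rent = $1,435.44
Homeowner's insurance = $1,299.84
Earthquake insurance = $1,255.68
Annual escrow total = $4,019.76 + $1,943.04 + $1,435.44 + $1,299.84 + $1,255.68 = $9,953.76
Per month = $9,953.76 / 12 = $829.48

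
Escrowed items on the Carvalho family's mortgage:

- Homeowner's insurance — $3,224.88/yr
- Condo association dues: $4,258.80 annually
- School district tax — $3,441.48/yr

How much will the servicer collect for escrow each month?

$910.43

Homeowner's insurance: $3,224.88 annually
Condo association dues: $4,258.80 annually
School district tax: $3,441.48 annually
Yearly total = $10,925.16
Monthly escrow = $10,925.16 / 12 = $910.43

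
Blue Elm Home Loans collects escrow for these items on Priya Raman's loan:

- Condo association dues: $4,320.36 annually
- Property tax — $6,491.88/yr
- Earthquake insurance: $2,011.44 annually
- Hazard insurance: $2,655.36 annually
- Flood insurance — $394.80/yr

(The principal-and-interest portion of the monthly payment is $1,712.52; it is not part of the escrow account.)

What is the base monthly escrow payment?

Condo association dues = $4,320.36 per year
Property tax = $6,491.88 per year
Earthquake insurance = $2,011.44 per year
Hazard insurance = $2,655.36 per year
Flood insurance = $394.80 per year
Total per year = $4,320.36 + $6,491.88 + $2,011.44 + $2,655.36 + $394.80 = $15,873.84
Monthly = $15,873.84 ÷ 12 = $1,322.82

$1,322.82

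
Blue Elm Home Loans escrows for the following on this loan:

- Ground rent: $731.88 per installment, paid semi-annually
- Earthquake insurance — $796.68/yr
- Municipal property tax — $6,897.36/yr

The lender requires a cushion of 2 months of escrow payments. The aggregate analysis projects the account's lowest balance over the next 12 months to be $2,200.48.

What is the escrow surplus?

$674.18

Ground rent = $731.88 × 2 = $1,463.76/yr
Earthquake insurance = $796.68/yr
Municipal property tax = $6,897.36/yr
Combined annual = $9,157.80
Monthly escrow = $9,157.80 / 12 = $763.15
Cushion = 2 × $763.15 = $1,526.30
Excess over cushion: $2,200.48 − $1,526.30 = $674.18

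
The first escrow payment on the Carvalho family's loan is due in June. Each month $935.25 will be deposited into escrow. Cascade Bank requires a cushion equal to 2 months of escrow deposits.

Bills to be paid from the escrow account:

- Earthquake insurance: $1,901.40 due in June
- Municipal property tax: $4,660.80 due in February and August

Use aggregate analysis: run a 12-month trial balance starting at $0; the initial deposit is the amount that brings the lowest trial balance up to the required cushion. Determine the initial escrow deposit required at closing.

$5,626.95

Cushion = 2 × $935.25 = $1,870.50
Trial balance (start $0, +$935.25 each month, − disbursements):
  Jun: +$935.25 − $1,901.40 → -$966.15
  Jul: +$935.25 → -$30.90
  Aug: +$935.25 − $4,660.80 → -$3,756.45
  Sep: +$935.25 → -$2,821.20
  Oct: +$935.25 → -$1,885.95
  Nov: +$935.25 → -$950.70
  Dec: +$935.25 → -$15.45
  Jan: +$935.25 → $919.80
  Feb: +$935.25 − $4,660.80 → -$2,805.75
  Mar: +$935.25 → -$1,870.50
  Apr: +$935.25 → -$935.25
  May: +$935.25 → $0.00
Lowest trial balance = -$3,756.45 (Aug)
Initial deposit = cushion − low point = $1,870.50 − (-$3,756.45) = $5,626.95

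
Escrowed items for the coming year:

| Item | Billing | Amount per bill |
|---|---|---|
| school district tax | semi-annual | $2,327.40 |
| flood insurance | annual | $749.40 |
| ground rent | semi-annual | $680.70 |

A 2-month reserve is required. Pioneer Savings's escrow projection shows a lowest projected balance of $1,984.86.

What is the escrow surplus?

$857.26

School district tax — $2,327.40 × 2 = $4,654.80 annually
Flood insurance — $749.40 annually
Ground rent — $680.70 × 2 = $1,361.40 annually
Annual escrow total = $4,654.80 + $749.40 + $1,361.40 = $6,765.60
Per month = $6,765.60 / 12 = $563.80
Required cushion = 2 × $563.80 = $1,127.60
Excess over cushion: $1,984.86 − $1,127.60 = $857.26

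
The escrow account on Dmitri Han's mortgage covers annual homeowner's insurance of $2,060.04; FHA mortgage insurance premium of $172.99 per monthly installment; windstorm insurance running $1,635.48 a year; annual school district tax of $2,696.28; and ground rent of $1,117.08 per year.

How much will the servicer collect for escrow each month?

Homeowner's insurance = $2,060.04
FHA mortgage insurance premium = $172.99 × 12 = $2,075.88
Windstorm insurance = $1,635.48
School district tax = $2,696.28
Ground rent = $1,117.08
Total per year = $2,060.04 + $2,075.88 + $1,635.48 + $2,696.28 + $1,117.08 = $9,584.76
Monthly escrow = $9,584.76 / 12 = $798.73

$798.73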